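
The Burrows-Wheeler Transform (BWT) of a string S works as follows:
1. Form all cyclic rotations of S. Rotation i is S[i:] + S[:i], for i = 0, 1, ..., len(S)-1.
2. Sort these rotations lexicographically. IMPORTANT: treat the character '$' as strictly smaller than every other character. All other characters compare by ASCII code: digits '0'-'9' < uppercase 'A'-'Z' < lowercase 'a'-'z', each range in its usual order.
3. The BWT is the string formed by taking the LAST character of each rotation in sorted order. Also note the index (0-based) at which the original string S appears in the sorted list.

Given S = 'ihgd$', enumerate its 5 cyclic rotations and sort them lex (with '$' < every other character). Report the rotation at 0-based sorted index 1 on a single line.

Answer: d$ihg

Derivation:
All 5 rotations (rotation i = S[i:]+S[:i]):
  rot[0] = ihgd$
  rot[1] = hgd$i
  rot[2] = gd$ih
  rot[3] = d$ihg
  rot[4] = $ihgd
Sorted (with $ < everything):
  sorted[0] = $ihgd
  sorted[1] = d$ihg
  sorted[2] = gd$ih
  sorted[3] = hgd$i
  sorted[4] = ihgd$
sorted[1] = d$ihg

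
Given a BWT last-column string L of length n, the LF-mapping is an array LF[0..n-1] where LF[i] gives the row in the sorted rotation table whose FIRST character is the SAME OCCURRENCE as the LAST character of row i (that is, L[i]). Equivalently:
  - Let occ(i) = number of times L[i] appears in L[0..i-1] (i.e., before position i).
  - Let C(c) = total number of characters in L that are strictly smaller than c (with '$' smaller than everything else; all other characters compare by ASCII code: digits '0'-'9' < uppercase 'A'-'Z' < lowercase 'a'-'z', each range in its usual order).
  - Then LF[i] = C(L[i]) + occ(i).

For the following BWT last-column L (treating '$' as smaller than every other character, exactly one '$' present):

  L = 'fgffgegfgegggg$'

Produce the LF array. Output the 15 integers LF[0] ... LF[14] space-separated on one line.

Char counts: '$':1, 'e':2, 'f':4, 'g':8
C (first-col start): C('$')=0, C('e')=1, C('f')=3, C('g')=7
L[0]='f': occ=0, LF[0]=C('f')+0=3+0=3
L[1]='g': occ=0, LF[1]=C('g')+0=7+0=7
L[2]='f': occ=1, LF[2]=C('f')+1=3+1=4
L[3]='f': occ=2, LF[3]=C('f')+2=3+2=5
L[4]='g': occ=1, LF[4]=C('g')+1=7+1=8
L[5]='e': occ=0, LF[5]=C('e')+0=1+0=1
L[6]='g': occ=2, LF[6]=C('g')+2=7+2=9
L[7]='f': occ=3, LF[7]=C('f')+3=3+3=6
L[8]='g': occ=3, LF[8]=C('g')+3=7+3=10
L[9]='e': occ=1, LF[9]=C('e')+1=1+1=2
L[10]='g': occ=4, LF[10]=C('g')+4=7+4=11
L[11]='g': occ=5, LF[11]=C('g')+5=7+5=12
L[12]='g': occ=6, LF[12]=C('g')+6=7+6=13
L[13]='g': occ=7, LF[13]=C('g')+7=7+7=14
L[14]='$': occ=0, LF[14]=C('$')+0=0+0=0

Answer: 3 7 4 5 8 1 9 6 10 2 11 12 13 14 0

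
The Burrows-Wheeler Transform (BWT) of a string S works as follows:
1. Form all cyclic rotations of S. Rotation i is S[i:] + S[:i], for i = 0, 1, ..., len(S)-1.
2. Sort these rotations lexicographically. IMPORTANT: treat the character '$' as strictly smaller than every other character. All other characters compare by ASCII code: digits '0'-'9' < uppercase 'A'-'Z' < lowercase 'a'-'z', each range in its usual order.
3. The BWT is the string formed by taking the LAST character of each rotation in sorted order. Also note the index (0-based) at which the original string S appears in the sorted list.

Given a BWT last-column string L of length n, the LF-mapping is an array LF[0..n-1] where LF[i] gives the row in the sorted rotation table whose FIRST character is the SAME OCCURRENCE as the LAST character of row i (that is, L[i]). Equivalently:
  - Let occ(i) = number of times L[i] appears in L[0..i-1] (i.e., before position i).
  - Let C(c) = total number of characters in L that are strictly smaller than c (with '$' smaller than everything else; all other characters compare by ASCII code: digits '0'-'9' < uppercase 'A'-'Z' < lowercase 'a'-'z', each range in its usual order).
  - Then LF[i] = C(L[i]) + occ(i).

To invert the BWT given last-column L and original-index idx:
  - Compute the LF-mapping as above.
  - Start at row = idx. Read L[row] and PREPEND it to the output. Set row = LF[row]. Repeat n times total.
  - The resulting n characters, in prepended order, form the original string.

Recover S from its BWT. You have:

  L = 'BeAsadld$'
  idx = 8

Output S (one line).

LF mapping: 2 6 1 8 3 4 7 5 0
Walk LF starting at row 8, prepending L[row]:
  step 1: row=8, L[8]='$', prepend. Next row=LF[8]=0
  step 2: row=0, L[0]='B', prepend. Next row=LF[0]=2
  step 3: row=2, L[2]='A', prepend. Next row=LF[2]=1
  step 4: row=1, L[1]='e', prepend. Next row=LF[1]=6
  step 5: row=6, L[6]='l', prepend. Next row=LF[6]=7
  step 6: row=7, L[7]='d', prepend. Next row=LF[7]=5
  step 7: row=5, L[5]='d', prepend. Next row=LF[5]=4
  step 8: row=4, L[4]='a', prepend. Next row=LF[4]=3
  step 9: row=3, L[3]='s', prepend. Next row=LF[3]=8
Reversed output: saddleAB$

Answer: saddleAB$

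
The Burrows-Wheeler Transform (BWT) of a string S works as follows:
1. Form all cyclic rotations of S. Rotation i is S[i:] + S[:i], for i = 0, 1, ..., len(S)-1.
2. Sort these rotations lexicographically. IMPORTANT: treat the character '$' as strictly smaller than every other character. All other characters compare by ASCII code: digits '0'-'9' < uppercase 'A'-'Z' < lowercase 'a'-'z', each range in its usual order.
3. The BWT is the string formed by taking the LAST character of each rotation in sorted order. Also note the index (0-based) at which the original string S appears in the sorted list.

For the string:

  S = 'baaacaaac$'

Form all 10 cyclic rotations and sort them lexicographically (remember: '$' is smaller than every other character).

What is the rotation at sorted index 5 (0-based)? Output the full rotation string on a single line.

All 10 rotations (rotation i = S[i:]+S[:i]):
  rot[0] = baaacaaac$
  rot[1] = aaacaaac$b
  rot[2] = aacaaac$ba
  rot[3] = acaaac$baa
  rot[4] = caaac$baaa
  rot[5] = aaac$baaac
  rot[6] = aac$baaaca
  rot[7] = ac$baaacaa
  rot[8] = c$baaacaaa
  rot[9] = $baaacaaac
Sorted (with $ < everything):
  sorted[0] = $baaacaaac
  sorted[1] = aaac$baaac
  sorted[2] = aaacaaac$b
  sorted[3] = aac$baaaca
  sorted[4] = aacaaac$ba
  sorted[5] = ac$baaacaa
  sorted[6] = acaaac$baa
  sorted[7] = baaacaaac$
  sorted[8] = c$baaacaaa
  sorted[9] = caaac$baaa
sorted[5] = ac$baaacaa

Answer: ac$baaacaa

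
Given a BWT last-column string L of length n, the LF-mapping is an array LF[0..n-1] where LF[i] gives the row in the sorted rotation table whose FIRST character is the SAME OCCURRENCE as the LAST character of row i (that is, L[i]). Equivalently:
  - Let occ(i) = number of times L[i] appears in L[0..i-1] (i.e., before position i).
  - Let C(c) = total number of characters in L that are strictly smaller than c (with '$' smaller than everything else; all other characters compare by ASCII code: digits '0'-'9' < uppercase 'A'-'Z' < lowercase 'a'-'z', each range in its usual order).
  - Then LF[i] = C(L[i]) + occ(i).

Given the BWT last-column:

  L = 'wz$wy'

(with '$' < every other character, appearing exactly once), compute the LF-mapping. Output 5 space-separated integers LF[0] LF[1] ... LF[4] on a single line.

Char counts: '$':1, 'w':2, 'y':1, 'z':1
C (first-col start): C('$')=0, C('w')=1, C('y')=3, C('z')=4
L[0]='w': occ=0, LF[0]=C('w')+0=1+0=1
L[1]='z': occ=0, LF[1]=C('z')+0=4+0=4
L[2]='$': occ=0, LF[2]=C('$')+0=0+0=0
L[3]='w': occ=1, LF[3]=C('w')+1=1+1=2
L[4]='y': occ=0, LF[4]=C('y')+0=3+0=3

Answer: 1 4 0 2 3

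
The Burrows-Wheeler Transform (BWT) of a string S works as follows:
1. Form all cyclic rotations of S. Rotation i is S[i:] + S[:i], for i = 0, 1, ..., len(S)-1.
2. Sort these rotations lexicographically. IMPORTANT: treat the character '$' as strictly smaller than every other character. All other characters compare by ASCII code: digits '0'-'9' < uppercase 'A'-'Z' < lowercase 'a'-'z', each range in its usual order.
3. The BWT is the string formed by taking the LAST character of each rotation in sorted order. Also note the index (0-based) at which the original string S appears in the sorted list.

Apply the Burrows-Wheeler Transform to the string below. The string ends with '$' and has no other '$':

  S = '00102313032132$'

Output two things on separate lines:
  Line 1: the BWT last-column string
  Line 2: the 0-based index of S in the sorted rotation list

Answer: 2$0130323301210
1

Derivation:
All 15 rotations (rotation i = S[i:]+S[:i]):
  rot[0] = 00102313032132$
  rot[1] = 0102313032132$0
  rot[2] = 102313032132$00
  rot[3] = 02313032132$001
  rot[4] = 2313032132$0010
  rot[5] = 313032132$00102
  rot[6] = 13032132$001023
  rot[7] = 3032132$0010231
  rot[8] = 032132$00102313
  rot[9] = 32132$001023130
  rot[10] = 2132$0010231303
  rot[11] = 132$00102313032
  rot[12] = 32$001023130321
  rot[13] = 2$0010231303213
  rot[14] = $00102313032132
Sorted (with $ < everything):
  sorted[0] = $00102313032132  (last char: '2')
  sorted[1] = 00102313032132$  (last char: '$')
  sorted[2] = 0102313032132$0  (last char: '0')
  sorted[3] = 02313032132$001  (last char: '1')
  sorted[4] = 032132$00102313  (last char: '3')
  sorted[5] = 102313032132$00  (last char: '0')
  sorted[6] = 13032132$001023  (last char: '3')
  sorted[7] = 132$00102313032  (last char: '2')
  sorted[8] = 2$0010231303213  (last char: '3')
  sorted[9] = 2132$0010231303  (last char: '3')
  sorted[10] = 2313032132$0010  (last char: '0')
  sorted[11] = 3032132$0010231  (last char: '1')
  sorted[12] = 313032132$00102  (last char: '2')
  sorted[13] = 32$001023130321  (last char: '1')
  sorted[14] = 32132$001023130  (last char: '0')
Last column: 2$0130323301210
Original string S is at sorted index 1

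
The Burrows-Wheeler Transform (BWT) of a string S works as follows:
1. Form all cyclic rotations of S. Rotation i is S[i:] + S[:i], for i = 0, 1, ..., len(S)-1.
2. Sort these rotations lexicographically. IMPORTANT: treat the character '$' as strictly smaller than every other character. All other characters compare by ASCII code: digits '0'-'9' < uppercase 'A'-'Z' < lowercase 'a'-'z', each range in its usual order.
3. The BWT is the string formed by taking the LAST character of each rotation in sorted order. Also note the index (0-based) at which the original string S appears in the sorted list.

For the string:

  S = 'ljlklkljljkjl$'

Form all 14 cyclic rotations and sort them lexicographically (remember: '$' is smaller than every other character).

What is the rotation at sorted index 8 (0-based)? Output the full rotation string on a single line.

All 14 rotations (rotation i = S[i:]+S[:i]):
  rot[0] = ljlklkljljkjl$
  rot[1] = jlklkljljkjl$l
  rot[2] = lklkljljkjl$lj
  rot[3] = klkljljkjl$ljl
  rot[4] = lkljljkjl$ljlk
  rot[5] = kljljkjl$ljlkl
  rot[6] = ljljkjl$ljlklk
  rot[7] = jljkjl$ljlklkl
  rot[8] = ljkjl$ljlklklj
  rot[9] = jkjl$ljlklkljl
  rot[10] = kjl$ljlklkljlj
  rot[11] = jl$ljlklkljljk
  rot[12] = l$ljlklkljljkj
  rot[13] = $ljlklkljljkjl
Sorted (with $ < everything):
  sorted[0] = $ljlklkljljkjl
  sorted[1] = jkjl$ljlklkljl
  sorted[2] = jl$ljlklkljljk
  sorted[3] = jljkjl$ljlklkl
  sorted[4] = jlklkljljkjl$l
  sorted[5] = kjl$ljlklkljlj
  sorted[6] = kljljkjl$ljlkl
  sorted[7] = klkljljkjl$ljl
  sorted[8] = l$ljlklkljljkj
  sorted[9] = ljkjl$ljlklklj
  sorted[10] = ljljkjl$ljlklk
  sorted[11] = ljlklkljljkjl$
  sorted[12] = lkljljkjl$ljlk
  sorted[13] = lklkljljkjl$lj
sorted[8] = l$ljlklkljljkj

Answer: l$ljlklkljljkj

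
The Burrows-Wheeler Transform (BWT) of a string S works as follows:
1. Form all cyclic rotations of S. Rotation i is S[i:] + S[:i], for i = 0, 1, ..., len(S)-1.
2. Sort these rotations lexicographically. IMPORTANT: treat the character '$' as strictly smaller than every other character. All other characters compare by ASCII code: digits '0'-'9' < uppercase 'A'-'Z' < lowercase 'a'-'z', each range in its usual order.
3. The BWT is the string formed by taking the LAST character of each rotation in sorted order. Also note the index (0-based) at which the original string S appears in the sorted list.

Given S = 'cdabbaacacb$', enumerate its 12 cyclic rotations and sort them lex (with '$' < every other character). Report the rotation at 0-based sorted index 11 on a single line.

Answer: dabbaacacb$c

Derivation:
All 12 rotations (rotation i = S[i:]+S[:i]):
  rot[0] = cdabbaacacb$
  rot[1] = dabbaacacb$c
  rot[2] = abbaacacb$cd
  rot[3] = bbaacacb$cda
  rot[4] = baacacb$cdab
  rot[5] = aacacb$cdabb
  rot[6] = acacb$cdabba
  rot[7] = cacb$cdabbaa
  rot[8] = acb$cdabbaac
  rot[9] = cb$cdabbaaca
  rot[10] = b$cdabbaacac
  rot[11] = $cdabbaacacb
Sorted (with $ < everything):
  sorted[0] = $cdabbaacacb
  sorted[1] = aacacb$cdabb
  sorted[2] = abbaacacb$cd
  sorted[3] = acacb$cdabba
  sorted[4] = acb$cdabbaac
  sorted[5] = b$cdabbaacac
  sorted[6] = baacacb$cdab
  sorted[7] = bbaacacb$cda
  sorted[8] = cacb$cdabbaa
  sorted[9] = cb$cdabbaaca
  sorted[10] = cdabbaacacb$
  sorted[11] = dabbaacacb$c
sorted[11] = dabbaacacb$c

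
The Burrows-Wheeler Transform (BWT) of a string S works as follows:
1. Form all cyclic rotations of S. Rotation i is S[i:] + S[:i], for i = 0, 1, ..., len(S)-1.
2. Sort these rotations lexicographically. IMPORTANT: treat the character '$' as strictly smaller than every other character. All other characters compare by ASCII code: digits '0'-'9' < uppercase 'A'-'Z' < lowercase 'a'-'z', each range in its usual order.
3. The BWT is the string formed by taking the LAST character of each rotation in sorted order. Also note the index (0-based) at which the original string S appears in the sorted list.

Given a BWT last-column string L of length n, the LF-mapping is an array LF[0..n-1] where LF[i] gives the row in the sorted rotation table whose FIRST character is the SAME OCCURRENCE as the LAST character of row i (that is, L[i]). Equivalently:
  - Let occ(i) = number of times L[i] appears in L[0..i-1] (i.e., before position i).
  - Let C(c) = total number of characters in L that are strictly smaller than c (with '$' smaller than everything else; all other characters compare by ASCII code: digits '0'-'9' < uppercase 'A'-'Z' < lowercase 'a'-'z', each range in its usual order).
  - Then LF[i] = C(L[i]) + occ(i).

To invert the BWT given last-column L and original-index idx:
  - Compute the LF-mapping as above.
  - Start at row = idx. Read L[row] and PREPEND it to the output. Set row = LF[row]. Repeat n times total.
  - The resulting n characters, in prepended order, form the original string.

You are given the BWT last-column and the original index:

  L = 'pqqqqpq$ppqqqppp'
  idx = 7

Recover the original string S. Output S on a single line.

Answer: pqqpqqpqppqqpqp$

Derivation:
LF mapping: 1 8 9 10 11 2 12 0 3 4 13 14 15 5 6 7
Walk LF starting at row 7, prepending L[row]:
  step 1: row=7, L[7]='$', prepend. Next row=LF[7]=0
  step 2: row=0, L[0]='p', prepend. Next row=LF[0]=1
  step 3: row=1, L[1]='q', prepend. Next row=LF[1]=8
  step 4: row=8, L[8]='p', prepend. Next row=LF[8]=3
  step 5: row=3, L[3]='q', prepend. Next row=LF[3]=10
  step 6: row=10, L[10]='q', prepend. Next row=LF[10]=13
  step 7: row=13, L[13]='p', prepend. Next row=LF[13]=5
  step 8: row=5, L[5]='p', prepend. Next row=LF[5]=2
  step 9: row=2, L[2]='q', prepend. Next row=LF[2]=9
  step 10: row=9, L[9]='p', prepend. Next row=LF[9]=4
  step 11: row=4, L[4]='q', prepend. Next row=LF[4]=11
  step 12: row=11, L[11]='q', prepend. Next row=LF[11]=14
  step 13: row=14, L[14]='p', prepend. Next row=LF[14]=6
  step 14: row=6, L[6]='q', prepend. Next row=LF[6]=12
  step 15: row=12, L[12]='q', prepend. Next row=LF[12]=15
  step 16: row=15, L[15]='p', prepend. Next row=LF[15]=7
Reversed output: pqqpqqpqppqqpqp$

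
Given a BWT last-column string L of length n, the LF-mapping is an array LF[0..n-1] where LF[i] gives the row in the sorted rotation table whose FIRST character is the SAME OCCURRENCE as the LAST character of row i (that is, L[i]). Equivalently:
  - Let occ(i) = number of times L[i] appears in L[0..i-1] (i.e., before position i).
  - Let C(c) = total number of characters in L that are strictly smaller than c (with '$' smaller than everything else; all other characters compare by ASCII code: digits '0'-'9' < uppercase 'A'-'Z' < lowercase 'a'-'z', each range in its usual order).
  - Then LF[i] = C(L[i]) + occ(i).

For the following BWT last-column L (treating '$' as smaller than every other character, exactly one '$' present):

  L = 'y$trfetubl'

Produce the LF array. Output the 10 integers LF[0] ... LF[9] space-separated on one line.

Answer: 9 0 6 5 3 2 7 8 1 4

Derivation:
Char counts: '$':1, 'b':1, 'e':1, 'f':1, 'l':1, 'r':1, 't':2, 'u':1, 'y':1
C (first-col start): C('$')=0, C('b')=1, C('e')=2, C('f')=3, C('l')=4, C('r')=5, C('t')=6, C('u')=8, C('y')=9
L[0]='y': occ=0, LF[0]=C('y')+0=9+0=9
L[1]='$': occ=0, LF[1]=C('$')+0=0+0=0
L[2]='t': occ=0, LF[2]=C('t')+0=6+0=6
L[3]='r': occ=0, LF[3]=C('r')+0=5+0=5
L[4]='f': occ=0, LF[4]=C('f')+0=3+0=3
L[5]='e': occ=0, LF[5]=C('e')+0=2+0=2
L[6]='t': occ=1, LF[6]=C('t')+1=6+1=7
L[7]='u': occ=0, LF[7]=C('u')+0=8+0=8
L[8]='b': occ=0, LF[8]=C('b')+0=1+0=1
L[9]='l': occ=0, LF[9]=C('l')+0=4+0=4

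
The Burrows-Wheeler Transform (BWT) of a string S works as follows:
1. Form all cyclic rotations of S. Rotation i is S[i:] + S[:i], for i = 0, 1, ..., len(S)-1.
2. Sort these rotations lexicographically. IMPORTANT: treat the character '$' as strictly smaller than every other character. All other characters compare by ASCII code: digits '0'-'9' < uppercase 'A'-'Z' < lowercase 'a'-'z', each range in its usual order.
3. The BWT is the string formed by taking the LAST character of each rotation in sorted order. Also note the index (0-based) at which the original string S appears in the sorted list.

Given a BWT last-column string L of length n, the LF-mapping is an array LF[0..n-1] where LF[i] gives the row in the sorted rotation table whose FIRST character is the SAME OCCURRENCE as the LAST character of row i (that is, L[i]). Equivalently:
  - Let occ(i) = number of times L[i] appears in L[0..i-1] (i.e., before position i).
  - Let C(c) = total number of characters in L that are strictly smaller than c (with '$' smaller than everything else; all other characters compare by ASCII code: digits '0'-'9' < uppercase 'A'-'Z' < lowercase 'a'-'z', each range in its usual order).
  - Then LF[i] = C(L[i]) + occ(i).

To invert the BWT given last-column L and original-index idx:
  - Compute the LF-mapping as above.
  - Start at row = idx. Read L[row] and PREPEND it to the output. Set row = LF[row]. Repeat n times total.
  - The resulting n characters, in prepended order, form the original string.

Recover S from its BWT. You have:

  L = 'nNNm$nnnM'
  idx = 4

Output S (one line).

LF mapping: 5 2 3 4 0 6 7 8 1
Walk LF starting at row 4, prepending L[row]:
  step 1: row=4, L[4]='$', prepend. Next row=LF[4]=0
  step 2: row=0, L[0]='n', prepend. Next row=LF[0]=5
  step 3: row=5, L[5]='n', prepend. Next row=LF[5]=6
  step 4: row=6, L[6]='n', prepend. Next row=LF[6]=7
  step 5: row=7, L[7]='n', prepend. Next row=LF[7]=8
  step 6: row=8, L[8]='M', prepend. Next row=LF[8]=1
  step 7: row=1, L[1]='N', prepend. Next row=LF[1]=2
  step 8: row=2, L[2]='N', prepend. Next row=LF[2]=3
  step 9: row=3, L[3]='m', prepend. Next row=LF[3]=4
Reversed output: mNNMnnnn$

Answer: mNNMnnnn$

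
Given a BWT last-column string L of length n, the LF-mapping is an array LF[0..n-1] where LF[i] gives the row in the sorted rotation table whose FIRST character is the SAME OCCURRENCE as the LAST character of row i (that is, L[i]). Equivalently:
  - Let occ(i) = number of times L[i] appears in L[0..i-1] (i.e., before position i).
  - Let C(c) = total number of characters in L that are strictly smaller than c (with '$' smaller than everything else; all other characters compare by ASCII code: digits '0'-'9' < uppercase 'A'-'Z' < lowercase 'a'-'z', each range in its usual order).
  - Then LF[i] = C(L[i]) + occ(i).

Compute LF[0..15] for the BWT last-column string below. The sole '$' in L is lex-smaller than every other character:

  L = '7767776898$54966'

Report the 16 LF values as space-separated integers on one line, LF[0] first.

Answer: 7 8 3 9 10 11 4 12 14 13 0 2 1 15 5 6

Derivation:
Char counts: '$':1, '4':1, '5':1, '6':4, '7':5, '8':2, '9':2
C (first-col start): C('$')=0, C('4')=1, C('5')=2, C('6')=3, C('7')=7, C('8')=12, C('9')=14
L[0]='7': occ=0, LF[0]=C('7')+0=7+0=7
L[1]='7': occ=1, LF[1]=C('7')+1=7+1=8
L[2]='6': occ=0, LF[2]=C('6')+0=3+0=3
L[3]='7': occ=2, LF[3]=C('7')+2=7+2=9
L[4]='7': occ=3, LF[4]=C('7')+3=7+3=10
L[5]='7': occ=4, LF[5]=C('7')+4=7+4=11
L[6]='6': occ=1, LF[6]=C('6')+1=3+1=4
L[7]='8': occ=0, LF[7]=C('8')+0=12+0=12
L[8]='9': occ=0, LF[8]=C('9')+0=14+0=14
L[9]='8': occ=1, LF[9]=C('8')+1=12+1=13
L[10]='$': occ=0, LF[10]=C('$')+0=0+0=0
L[11]='5': occ=0, LF[11]=C('5')+0=2+0=2
L[12]='4': occ=0, LF[12]=C('4')+0=1+0=1
L[13]='9': occ=1, LF[13]=C('9')+1=14+1=15
L[14]='6': occ=2, LF[14]=C('6')+2=3+2=5
L[15]='6': occ=3, LF[15]=C('6')+3=3+3=6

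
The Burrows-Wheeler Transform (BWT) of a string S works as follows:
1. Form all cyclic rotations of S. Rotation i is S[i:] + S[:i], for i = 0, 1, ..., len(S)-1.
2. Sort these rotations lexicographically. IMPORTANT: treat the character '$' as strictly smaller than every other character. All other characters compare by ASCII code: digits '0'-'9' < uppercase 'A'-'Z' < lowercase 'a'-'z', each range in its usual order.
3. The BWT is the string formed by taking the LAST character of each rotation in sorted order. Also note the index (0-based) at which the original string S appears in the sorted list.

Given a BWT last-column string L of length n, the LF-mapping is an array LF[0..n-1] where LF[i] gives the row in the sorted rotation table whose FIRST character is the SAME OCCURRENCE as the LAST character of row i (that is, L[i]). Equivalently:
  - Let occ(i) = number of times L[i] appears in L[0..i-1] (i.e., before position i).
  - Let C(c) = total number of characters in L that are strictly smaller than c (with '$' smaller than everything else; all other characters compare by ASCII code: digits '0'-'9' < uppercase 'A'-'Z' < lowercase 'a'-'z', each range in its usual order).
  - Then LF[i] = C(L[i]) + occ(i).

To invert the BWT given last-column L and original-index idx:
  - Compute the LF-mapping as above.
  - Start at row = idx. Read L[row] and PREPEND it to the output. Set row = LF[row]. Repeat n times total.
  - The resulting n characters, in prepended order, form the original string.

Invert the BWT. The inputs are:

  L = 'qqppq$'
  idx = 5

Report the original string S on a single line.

LF mapping: 3 4 1 2 5 0
Walk LF starting at row 5, prepending L[row]:
  step 1: row=5, L[5]='$', prepend. Next row=LF[5]=0
  step 2: row=0, L[0]='q', prepend. Next row=LF[0]=3
  step 3: row=3, L[3]='p', prepend. Next row=LF[3]=2
  step 4: row=2, L[2]='p', prepend. Next row=LF[2]=1
  step 5: row=1, L[1]='q', prepend. Next row=LF[1]=4
  step 6: row=4, L[4]='q', prepend. Next row=LF[4]=5
Reversed output: qqppq$

Answer: qqppq$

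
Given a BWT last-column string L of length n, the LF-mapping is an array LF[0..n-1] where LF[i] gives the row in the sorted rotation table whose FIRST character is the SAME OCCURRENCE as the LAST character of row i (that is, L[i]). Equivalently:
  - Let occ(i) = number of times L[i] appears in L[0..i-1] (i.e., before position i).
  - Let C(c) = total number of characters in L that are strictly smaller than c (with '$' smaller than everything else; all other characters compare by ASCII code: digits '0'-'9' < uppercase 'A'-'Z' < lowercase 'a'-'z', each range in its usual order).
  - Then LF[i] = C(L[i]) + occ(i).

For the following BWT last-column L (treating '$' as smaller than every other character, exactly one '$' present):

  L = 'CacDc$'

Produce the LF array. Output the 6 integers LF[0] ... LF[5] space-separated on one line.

Answer: 1 3 4 2 5 0

Derivation:
Char counts: '$':1, 'C':1, 'D':1, 'a':1, 'c':2
C (first-col start): C('$')=0, C('C')=1, C('D')=2, C('a')=3, C('c')=4
L[0]='C': occ=0, LF[0]=C('C')+0=1+0=1
L[1]='a': occ=0, LF[1]=C('a')+0=3+0=3
L[2]='c': occ=0, LF[2]=C('c')+0=4+0=4
L[3]='D': occ=0, LF[3]=C('D')+0=2+0=2
L[4]='c': occ=1, LF[4]=C('c')+1=4+1=5
L[5]='$': occ=0, LF[5]=C('$')+0=0+0=0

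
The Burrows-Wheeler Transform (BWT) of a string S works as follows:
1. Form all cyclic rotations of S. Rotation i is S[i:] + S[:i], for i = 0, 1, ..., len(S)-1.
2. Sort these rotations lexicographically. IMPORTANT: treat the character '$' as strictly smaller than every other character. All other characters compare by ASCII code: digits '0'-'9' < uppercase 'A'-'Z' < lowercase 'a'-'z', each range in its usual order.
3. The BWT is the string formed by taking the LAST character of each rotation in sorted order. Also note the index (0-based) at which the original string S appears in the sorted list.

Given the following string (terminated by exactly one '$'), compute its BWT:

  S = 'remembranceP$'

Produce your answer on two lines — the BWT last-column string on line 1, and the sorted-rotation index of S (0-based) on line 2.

Answer: Permncmreeab$
12

Derivation:
All 13 rotations (rotation i = S[i:]+S[:i]):
  rot[0] = remembranceP$
  rot[1] = emembranceP$r
  rot[2] = membranceP$re
  rot[3] = embranceP$rem
  rot[4] = mbranceP$reme
  rot[5] = branceP$remem
  rot[6] = ranceP$rememb
  rot[7] = anceP$remembr
  rot[8] = nceP$remembra
  rot[9] = ceP$remembran
  rot[10] = eP$remembranc
  rot[11] = P$remembrance
  rot[12] = $remembranceP
Sorted (with $ < everything):
  sorted[0] = $remembranceP  (last char: 'P')
  sorted[1] = P$remembrance  (last char: 'e')
  sorted[2] = anceP$remembr  (last char: 'r')
  sorted[3] = branceP$remem  (last char: 'm')
  sorted[4] = ceP$remembran  (last char: 'n')
  sorted[5] = eP$remembranc  (last char: 'c')
  sorted[6] = embranceP$rem  (last char: 'm')
  sorted[7] = emembranceP$r  (last char: 'r')
  sorted[8] = mbranceP$reme  (last char: 'e')
  sorted[9] = membranceP$re  (last char: 'e')
  sorted[10] = nceP$remembra  (last char: 'a')
  sorted[11] = ranceP$rememb  (last char: 'b')
  sorted[12] = remembranceP$  (last char: '$')
Last column: Permncmreeab$
Original string S is at sorted index 12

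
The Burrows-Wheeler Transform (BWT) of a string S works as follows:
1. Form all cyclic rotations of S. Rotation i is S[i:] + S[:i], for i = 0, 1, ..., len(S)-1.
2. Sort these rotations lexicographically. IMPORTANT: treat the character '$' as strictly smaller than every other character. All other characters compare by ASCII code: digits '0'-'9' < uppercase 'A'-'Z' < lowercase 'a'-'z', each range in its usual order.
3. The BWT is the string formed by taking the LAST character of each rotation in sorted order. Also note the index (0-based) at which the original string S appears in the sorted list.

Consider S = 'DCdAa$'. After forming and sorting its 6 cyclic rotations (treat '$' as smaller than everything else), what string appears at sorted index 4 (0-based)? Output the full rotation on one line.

All 6 rotations (rotation i = S[i:]+S[:i]):
  rot[0] = DCdAa$
  rot[1] = CdAa$D
  rot[2] = dAa$DC
  rot[3] = Aa$DCd
  rot[4] = a$DCdA
  rot[5] = $DCdAa
Sorted (with $ < everything):
  sorted[0] = $DCdAa
  sorted[1] = Aa$DCd
  sorted[2] = CdAa$D
  sorted[3] = DCdAa$
  sorted[4] = a$DCdA
  sorted[5] = dAa$DC
sorted[4] = a$DCdA

Answer: a$DCdA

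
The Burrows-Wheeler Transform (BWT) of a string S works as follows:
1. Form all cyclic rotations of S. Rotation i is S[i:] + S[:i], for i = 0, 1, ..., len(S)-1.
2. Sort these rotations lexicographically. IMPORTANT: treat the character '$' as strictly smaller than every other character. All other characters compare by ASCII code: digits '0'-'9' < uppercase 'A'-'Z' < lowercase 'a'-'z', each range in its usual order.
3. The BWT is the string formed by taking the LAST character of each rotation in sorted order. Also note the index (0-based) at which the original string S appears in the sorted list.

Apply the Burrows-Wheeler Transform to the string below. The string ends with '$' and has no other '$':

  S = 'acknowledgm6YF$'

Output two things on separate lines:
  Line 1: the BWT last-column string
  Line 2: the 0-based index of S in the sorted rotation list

Answer: FmY6$aeldcwgkno
4

Derivation:
All 15 rotations (rotation i = S[i:]+S[:i]):
  rot[0] = acknowledgm6YF$
  rot[1] = cknowledgm6YF$a
  rot[2] = knowledgm6YF$ac
  rot[3] = nowledgm6YF$ack
  rot[4] = owledgm6YF$ackn
  rot[5] = wledgm6YF$ackno
  rot[6] = ledgm6YF$acknow
  rot[7] = edgm6YF$acknowl
  rot[8] = dgm6YF$acknowle
  rot[9] = gm6YF$acknowled
  rot[10] = m6YF$acknowledg
  rot[11] = 6YF$acknowledgm
  rot[12] = YF$acknowledgm6
  rot[13] = F$acknowledgm6Y
  rot[14] = $acknowledgm6YF
Sorted (with $ < everything):
  sorted[0] = $acknowledgm6YF  (last char: 'F')
  sorted[1] = 6YF$acknowledgm  (last char: 'm')
  sorted[2] = F$acknowledgm6Y  (last char: 'Y')
  sorted[3] = YF$acknowledgm6  (last char: '6')
  sorted[4] = acknowledgm6YF$  (last char: '$')
  sorted[5] = cknowledgm6YF$a  (last char: 'a')
  sorted[6] = dgm6YF$acknowle  (last char: 'e')
  sorted[7] = edgm6YF$acknowl  (last char: 'l')
  sorted[8] = gm6YF$acknowled  (last char: 'd')
  sorted[9] = knowledgm6YF$ac  (last char: 'c')
  sorted[10] = ledgm6YF$acknow  (last char: 'w')
  sorted[11] = m6YF$acknowledg  (last char: 'g')
  sorted[12] = nowledgm6YF$ack  (last char: 'k')
  sorted[13] = owledgm6YF$ackn  (last char: 'n')
  sorted[14] = wledgm6YF$ackno  (last char: 'o')
Last column: FmY6$aeldcwgkno
Original string S is at sorted index 4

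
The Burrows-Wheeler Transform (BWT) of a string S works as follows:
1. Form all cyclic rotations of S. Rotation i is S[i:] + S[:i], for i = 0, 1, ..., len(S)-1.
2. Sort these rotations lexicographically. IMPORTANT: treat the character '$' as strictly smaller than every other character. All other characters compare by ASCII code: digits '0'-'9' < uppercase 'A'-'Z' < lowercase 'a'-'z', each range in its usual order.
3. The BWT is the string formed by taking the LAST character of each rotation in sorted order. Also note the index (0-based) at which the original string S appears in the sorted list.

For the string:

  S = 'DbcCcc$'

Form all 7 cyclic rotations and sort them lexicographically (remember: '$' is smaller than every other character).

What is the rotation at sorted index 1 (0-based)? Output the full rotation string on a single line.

Answer: Ccc$Dbc

Derivation:
All 7 rotations (rotation i = S[i:]+S[:i]):
  rot[0] = DbcCcc$
  rot[1] = bcCcc$D
  rot[2] = cCcc$Db
  rot[3] = Ccc$Dbc
  rot[4] = cc$DbcC
  rot[5] = c$DbcCc
  rot[6] = $DbcCcc
Sorted (with $ < everything):
  sorted[0] = $DbcCcc
  sorted[1] = Ccc$Dbc
  sorted[2] = DbcCcc$
  sorted[3] = bcCcc$D
  sorted[4] = c$DbcCc
  sorted[5] = cCcc$Db
  sorted[6] = cc$DbcC
sorted[1] = Ccc$Dbc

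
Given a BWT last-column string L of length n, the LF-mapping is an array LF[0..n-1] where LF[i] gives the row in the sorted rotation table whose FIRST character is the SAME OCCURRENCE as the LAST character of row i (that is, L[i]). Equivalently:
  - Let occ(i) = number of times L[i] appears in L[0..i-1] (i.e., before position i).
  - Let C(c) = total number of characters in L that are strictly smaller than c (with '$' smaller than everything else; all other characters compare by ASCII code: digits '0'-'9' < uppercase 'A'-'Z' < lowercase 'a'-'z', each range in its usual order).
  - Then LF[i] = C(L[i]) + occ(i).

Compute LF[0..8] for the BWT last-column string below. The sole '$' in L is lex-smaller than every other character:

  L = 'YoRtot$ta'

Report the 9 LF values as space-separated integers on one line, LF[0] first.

Char counts: '$':1, 'R':1, 'Y':1, 'a':1, 'o':2, 't':3
C (first-col start): C('$')=0, C('R')=1, C('Y')=2, C('a')=3, C('o')=4, C('t')=6
L[0]='Y': occ=0, LF[0]=C('Y')+0=2+0=2
L[1]='o': occ=0, LF[1]=C('o')+0=4+0=4
L[2]='R': occ=0, LF[2]=C('R')+0=1+0=1
L[3]='t': occ=0, LF[3]=C('t')+0=6+0=6
L[4]='o': occ=1, LF[4]=C('o')+1=4+1=5
L[5]='t': occ=1, LF[5]=C('t')+1=6+1=7
L[6]='$': occ=0, LF[6]=C('$')+0=0+0=0
L[7]='t': occ=2, LF[7]=C('t')+2=6+2=8
L[8]='a': occ=0, LF[8]=C('a')+0=3+0=3

Answer: 2 4 1 6 5 7 0 8 3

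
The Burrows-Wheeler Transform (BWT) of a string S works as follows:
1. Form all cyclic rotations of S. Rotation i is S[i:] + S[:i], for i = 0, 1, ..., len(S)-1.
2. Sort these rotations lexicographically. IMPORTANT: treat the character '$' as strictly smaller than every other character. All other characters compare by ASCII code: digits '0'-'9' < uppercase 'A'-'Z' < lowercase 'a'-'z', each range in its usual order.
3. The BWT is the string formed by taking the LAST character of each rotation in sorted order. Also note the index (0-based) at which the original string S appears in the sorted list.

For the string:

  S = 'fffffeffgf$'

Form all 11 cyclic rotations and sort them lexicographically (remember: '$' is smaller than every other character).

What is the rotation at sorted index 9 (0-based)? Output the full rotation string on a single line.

Answer: fgf$fffffef

Derivation:
All 11 rotations (rotation i = S[i:]+S[:i]):
  rot[0] = fffffeffgf$
  rot[1] = ffffeffgf$f
  rot[2] = fffeffgf$ff
  rot[3] = ffeffgf$fff
  rot[4] = feffgf$ffff
  rot[5] = effgf$fffff
  rot[6] = ffgf$fffffe
  rot[7] = fgf$fffffef
  rot[8] = gf$fffffeff
  rot[9] = f$fffffeffg
  rot[10] = $fffffeffgf
Sorted (with $ < everything):
  sorted[0] = $fffffeffgf
  sorted[1] = effgf$fffff
  sorted[2] = f$fffffeffg
  sorted[3] = feffgf$ffff
  sorted[4] = ffeffgf$fff
  sorted[5] = fffeffgf$ff
  sorted[6] = ffffeffgf$f
  sorted[7] = fffffeffgf$
  sorted[8] = ffgf$fffffe
  sorted[9] = fgf$fffffef
  sorted[10] = gf$fffffeff
sorted[9] = fgf$fffffef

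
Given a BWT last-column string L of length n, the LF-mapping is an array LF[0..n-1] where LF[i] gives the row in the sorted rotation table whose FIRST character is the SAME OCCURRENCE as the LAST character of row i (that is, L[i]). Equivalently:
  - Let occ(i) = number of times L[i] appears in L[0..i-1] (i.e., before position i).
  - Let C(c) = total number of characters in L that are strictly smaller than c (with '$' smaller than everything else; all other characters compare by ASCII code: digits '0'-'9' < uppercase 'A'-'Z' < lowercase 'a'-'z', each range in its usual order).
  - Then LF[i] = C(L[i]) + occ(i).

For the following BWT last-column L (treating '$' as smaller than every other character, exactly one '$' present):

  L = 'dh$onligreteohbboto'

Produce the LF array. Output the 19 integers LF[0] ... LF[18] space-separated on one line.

Char counts: '$':1, 'b':2, 'd':1, 'e':2, 'g':1, 'h':2, 'i':1, 'l':1, 'n':1, 'o':4, 'r':1, 't':2
C (first-col start): C('$')=0, C('b')=1, C('d')=3, C('e')=4, C('g')=6, C('h')=7, C('i')=9, C('l')=10, C('n')=11, C('o')=12, C('r')=16, C('t')=17
L[0]='d': occ=0, LF[0]=C('d')+0=3+0=3
L[1]='h': occ=0, LF[1]=C('h')+0=7+0=7
L[2]='$': occ=0, LF[2]=C('$')+0=0+0=0
L[3]='o': occ=0, LF[3]=C('o')+0=12+0=12
L[4]='n': occ=0, LF[4]=C('n')+0=11+0=11
L[5]='l': occ=0, LF[5]=C('l')+0=10+0=10
L[6]='i': occ=0, LF[6]=C('i')+0=9+0=9
L[7]='g': occ=0, LF[7]=C('g')+0=6+0=6
L[8]='r': occ=0, LF[8]=C('r')+0=16+0=16
L[9]='e': occ=0, LF[9]=C('e')+0=4+0=4
L[10]='t': occ=0, LF[10]=C('t')+0=17+0=17
L[11]='e': occ=1, LF[11]=C('e')+1=4+1=5
L[12]='o': occ=1, LF[12]=C('o')+1=12+1=13
L[13]='h': occ=1, LF[13]=C('h')+1=7+1=8
L[14]='b': occ=0, LF[14]=C('b')+0=1+0=1
L[15]='b': occ=1, LF[15]=C('b')+1=1+1=2
L[16]='o': occ=2, LF[16]=C('o')+2=12+2=14
L[17]='t': occ=1, LF[17]=C('t')+1=17+1=18
L[18]='o': occ=3, LF[18]=C('o')+3=12+3=15

Answer: 3 7 0 12 11 10 9 6 16 4 17 5 13 8 1 2 14 18 15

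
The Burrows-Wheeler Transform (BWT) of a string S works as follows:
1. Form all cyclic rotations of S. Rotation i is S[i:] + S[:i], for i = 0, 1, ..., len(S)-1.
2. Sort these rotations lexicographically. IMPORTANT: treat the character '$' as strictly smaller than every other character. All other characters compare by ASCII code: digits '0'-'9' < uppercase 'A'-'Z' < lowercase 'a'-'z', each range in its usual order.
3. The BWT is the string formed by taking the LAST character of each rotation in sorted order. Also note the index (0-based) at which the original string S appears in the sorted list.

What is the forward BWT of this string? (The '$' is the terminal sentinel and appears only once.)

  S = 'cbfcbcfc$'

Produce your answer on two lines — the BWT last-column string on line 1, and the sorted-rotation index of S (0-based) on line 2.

Answer: cccff$bcb
5

Derivation:
All 9 rotations (rotation i = S[i:]+S[:i]):
  rot[0] = cbfcbcfc$
  rot[1] = bfcbcfc$c
  rot[2] = fcbcfc$cb
  rot[3] = cbcfc$cbf
  rot[4] = bcfc$cbfc
  rot[5] = cfc$cbfcb
  rot[6] = fc$cbfcbc
  rot[7] = c$cbfcbcf
  rot[8] = $cbfcbcfc
Sorted (with $ < everything):
  sorted[0] = $cbfcbcfc  (last char: 'c')
  sorted[1] = bcfc$cbfc  (last char: 'c')
  sorted[2] = bfcbcfc$c  (last char: 'c')
  sorted[3] = c$cbfcbcf  (last char: 'f')
  sorted[4] = cbcfc$cbf  (last char: 'f')
  sorted[5] = cbfcbcfc$  (last char: '$')
  sorted[6] = cfc$cbfcb  (last char: 'b')
  sorted[7] = fc$cbfcbc  (last char: 'c')
  sorted[8] = fcbcfc$cb  (last char: 'b')
Last column: cccff$bcb
Original string S is at sorted index 5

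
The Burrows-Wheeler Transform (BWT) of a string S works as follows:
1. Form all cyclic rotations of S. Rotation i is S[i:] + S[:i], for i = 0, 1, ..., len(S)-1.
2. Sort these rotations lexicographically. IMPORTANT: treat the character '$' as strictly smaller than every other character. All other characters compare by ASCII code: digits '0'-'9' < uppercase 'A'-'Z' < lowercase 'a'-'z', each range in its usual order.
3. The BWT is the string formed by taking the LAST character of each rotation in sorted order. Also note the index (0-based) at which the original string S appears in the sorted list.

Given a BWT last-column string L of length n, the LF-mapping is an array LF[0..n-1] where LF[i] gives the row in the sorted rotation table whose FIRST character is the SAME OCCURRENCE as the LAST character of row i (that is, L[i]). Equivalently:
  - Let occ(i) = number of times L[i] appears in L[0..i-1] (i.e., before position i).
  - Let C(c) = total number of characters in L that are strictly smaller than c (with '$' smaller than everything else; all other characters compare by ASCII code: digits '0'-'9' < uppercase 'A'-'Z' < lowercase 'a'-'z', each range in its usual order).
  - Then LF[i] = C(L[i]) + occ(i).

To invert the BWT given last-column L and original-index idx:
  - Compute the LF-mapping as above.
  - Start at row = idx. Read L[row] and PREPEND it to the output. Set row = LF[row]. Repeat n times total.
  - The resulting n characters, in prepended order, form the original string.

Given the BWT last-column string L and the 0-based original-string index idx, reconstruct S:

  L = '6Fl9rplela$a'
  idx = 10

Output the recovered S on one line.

Answer: parallel9F6$

Derivation:
LF mapping: 1 3 7 2 11 10 8 6 9 4 0 5
Walk LF starting at row 10, prepending L[row]:
  step 1: row=10, L[10]='$', prepend. Next row=LF[10]=0
  step 2: row=0, L[0]='6', prepend. Next row=LF[0]=1
  step 3: row=1, L[1]='F', prepend. Next row=LF[1]=3
  step 4: row=3, L[3]='9', prepend. Next row=LF[3]=2
  step 5: row=2, L[2]='l', prepend. Next row=LF[2]=7
  step 6: row=7, L[7]='e', prepend. Next row=LF[7]=6
  step 7: row=6, L[6]='l', prepend. Next row=LF[6]=8
  step 8: row=8, L[8]='l', prepend. Next row=LF[8]=9
  step 9: row=9, L[9]='a', prepend. Next row=LF[9]=4
  step 10: row=4, L[4]='r', prepend. Next row=LF[4]=11
  step 11: row=11, L[11]='a', prepend. Next row=LF[11]=5
  step 12: row=5, L[5]='p', prepend. Next row=LF[5]=10
Reversed output: parallel9F6$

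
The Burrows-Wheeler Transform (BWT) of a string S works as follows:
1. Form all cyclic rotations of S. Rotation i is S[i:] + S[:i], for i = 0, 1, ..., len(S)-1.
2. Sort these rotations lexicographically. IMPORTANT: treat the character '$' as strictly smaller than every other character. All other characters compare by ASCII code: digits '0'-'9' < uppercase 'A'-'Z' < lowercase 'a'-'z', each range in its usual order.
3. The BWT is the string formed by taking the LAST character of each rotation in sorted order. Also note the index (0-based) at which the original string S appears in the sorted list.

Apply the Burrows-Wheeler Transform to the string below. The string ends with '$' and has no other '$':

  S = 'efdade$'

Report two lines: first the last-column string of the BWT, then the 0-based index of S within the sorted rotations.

Answer: edfad$e
5

Derivation:
All 7 rotations (rotation i = S[i:]+S[:i]):
  rot[0] = efdade$
  rot[1] = fdade$e
  rot[2] = dade$ef
  rot[3] = ade$efd
  rot[4] = de$efda
  rot[5] = e$efdad
  rot[6] = $efdade
Sorted (with $ < everything):
  sorted[0] = $efdade  (last char: 'e')
  sorted[1] = ade$efd  (last char: 'd')
  sorted[2] = dade$ef  (last char: 'f')
  sorted[3] = de$efda  (last char: 'a')
  sorted[4] = e$efdad  (last char: 'd')
  sorted[5] = efdade$  (last char: '$')
  sorted[6] = fdade$e  (last char: 'e')
Last column: edfad$e
Original string S is at sorted index 5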